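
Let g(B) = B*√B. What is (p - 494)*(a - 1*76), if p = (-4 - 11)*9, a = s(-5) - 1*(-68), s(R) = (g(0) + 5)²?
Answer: -10693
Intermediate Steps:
g(B) = B^(3/2)
s(R) = 25 (s(R) = (0^(3/2) + 5)² = (0 + 5)² = 5² = 25)
a = 93 (a = 25 - 1*(-68) = 25 + 68 = 93)
p = -135 (p = -15*9 = -135)
(p - 494)*(a - 1*76) = (-135 - 494)*(93 - 1*76) = -629*(93 - 76) = -629*17 = -10693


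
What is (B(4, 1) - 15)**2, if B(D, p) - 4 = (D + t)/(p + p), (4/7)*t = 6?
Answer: 225/16 ≈ 14.063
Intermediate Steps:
t = 21/2 (t = (7/4)*6 = 21/2 ≈ 10.500)
B(D, p) = 4 + (21/2 + D)/(2*p) (B(D, p) = 4 + (D + 21/2)/(p + p) = 4 + (21/2 + D)/((2*p)) = 4 + (21/2 + D)*(1/(2*p)) = 4 + (21/2 + D)/(2*p))
(B(4, 1) - 15)**2 = ((1/4)*(21 + 2*4 + 16*1)/1 - 15)**2 = ((1/4)*1*(21 + 8 + 16) - 15)**2 = ((1/4)*1*45 - 15)**2 = (45/4 - 15)**2 = (-15/4)**2 = 225/16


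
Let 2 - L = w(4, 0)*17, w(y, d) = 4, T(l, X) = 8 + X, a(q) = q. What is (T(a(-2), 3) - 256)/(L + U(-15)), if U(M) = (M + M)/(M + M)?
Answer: 49/13 ≈ 3.7692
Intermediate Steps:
U(M) = 1 (U(M) = (2*M)/((2*M)) = (2*M)*(1/(2*M)) = 1)
L = -66 (L = 2 - 4*17 = 2 - 1*68 = 2 - 68 = -66)
(T(a(-2), 3) - 256)/(L + U(-15)) = ((8 + 3) - 256)/(-66 + 1) = (11 - 256)/(-65) = -245*(-1/65) = 49/13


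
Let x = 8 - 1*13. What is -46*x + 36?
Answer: 266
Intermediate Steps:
x = -5 (x = 8 - 13 = -5)
-46*x + 36 = -46*(-5) + 36 = 230 + 36 = 266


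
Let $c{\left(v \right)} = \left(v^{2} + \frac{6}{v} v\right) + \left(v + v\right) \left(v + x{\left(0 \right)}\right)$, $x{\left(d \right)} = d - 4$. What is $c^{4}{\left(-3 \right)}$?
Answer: $10556001$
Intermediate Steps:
$x{\left(d \right)} = -4 + d$ ($x{\left(d \right)} = d - 4 = -4 + d$)
$c{\left(v \right)} = 6 + v^{2} + 2 v \left(-4 + v\right)$ ($c{\left(v \right)} = \left(v^{2} + \frac{6}{v} v\right) + \left(v + v\right) \left(v + \left(-4 + 0\right)\right) = \left(v^{2} + 6\right) + 2 v \left(v - 4\right) = \left(6 + v^{2}\right) + 2 v \left(-4 + v\right) = 6 + v^{2} + 2 v \left(-4 + v\right)$)
$c^{4}{\left(-3 \right)} = \left(6 - -24 + 3 \left(-3\right)^{2}\right)^{4} = \left(6 + 24 + 3 \cdot 9\right)^{4} = \left(6 + 24 + 27\right)^{4} = 57^{4} = 10556001$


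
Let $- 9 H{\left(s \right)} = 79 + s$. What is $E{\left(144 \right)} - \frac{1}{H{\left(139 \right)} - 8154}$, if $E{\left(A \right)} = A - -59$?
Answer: $\frac{14941621}{73604} \approx 203.0$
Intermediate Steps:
$E{\left(A \right)} = 59 + A$ ($E{\left(A \right)} = A + 59 = 59 + A$)
$H{\left(s \right)} = - \frac{79}{9} - \frac{s}{9}$ ($H{\left(s \right)} = - \frac{79 + s}{9} = - \frac{79}{9} - \frac{s}{9}$)
$E{\left(144 \right)} - \frac{1}{H{\left(139 \right)} - 8154} = \left(59 + 144\right) - \frac{1}{\left(- \frac{79}{9} - \frac{139}{9}\right) - 8154} = 203 - \frac{1}{\left(- \frac{79}{9} - \frac{139}{9}\right) - 8154} = 203 - \frac{1}{- \frac{218}{9} - 8154} = 203 - \frac{1}{- \frac{73604}{9}} = 203 - - \frac{9}{73604} = 203 + \frac{9}{73604} = \frac{14941621}{73604}$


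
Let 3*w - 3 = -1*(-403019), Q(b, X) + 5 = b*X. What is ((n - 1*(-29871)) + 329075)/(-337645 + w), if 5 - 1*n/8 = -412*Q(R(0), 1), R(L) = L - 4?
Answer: -987966/609913 ≈ -1.6198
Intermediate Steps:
R(L) = -4 + L
Q(b, X) = -5 + X*b (Q(b, X) = -5 + b*X = -5 + X*b)
n = -29624 (n = 40 - (-3296)*(-5 + 1*(-4 + 0)) = 40 - (-3296)*(-5 + 1*(-4)) = 40 - (-3296)*(-5 - 4) = 40 - (-3296)*(-9) = 40 - 8*3708 = 40 - 29664 = -29624)
w = 403022/3 (w = 1 + (-1*(-403019))/3 = 1 + (⅓)*403019 = 1 + 403019/3 = 403022/3 ≈ 1.3434e+5)
((n - 1*(-29871)) + 329075)/(-337645 + w) = ((-29624 - 1*(-29871)) + 329075)/(-337645 + 403022/3) = ((-29624 + 29871) + 329075)/(-609913/3) = (247 + 329075)*(-3/609913) = 329322*(-3/609913) = -987966/609913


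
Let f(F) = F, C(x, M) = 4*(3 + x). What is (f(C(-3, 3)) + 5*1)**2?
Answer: 25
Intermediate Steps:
C(x, M) = 12 + 4*x
(f(C(-3, 3)) + 5*1)**2 = ((12 + 4*(-3)) + 5*1)**2 = ((12 - 12) + 5)**2 = (0 + 5)**2 = 5**2 = 25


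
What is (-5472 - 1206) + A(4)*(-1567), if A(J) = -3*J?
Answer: 12126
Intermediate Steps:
(-5472 - 1206) + A(4)*(-1567) = (-5472 - 1206) - 3*4*(-1567) = -6678 - 12*(-1567) = -6678 + 18804 = 12126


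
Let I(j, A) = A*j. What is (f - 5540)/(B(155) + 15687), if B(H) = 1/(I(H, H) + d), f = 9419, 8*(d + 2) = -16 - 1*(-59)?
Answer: 745648533/3015464957 ≈ 0.24727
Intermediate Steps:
d = 27/8 (d = -2 + (-16 - 1*(-59))/8 = -2 + (-16 + 59)/8 = -2 + (⅛)*43 = -2 + 43/8 = 27/8 ≈ 3.3750)
B(H) = 1/(27/8 + H²) (B(H) = 1/(H*H + 27/8) = 1/(H² + 27/8) = 1/(27/8 + H²))
(f - 5540)/(B(155) + 15687) = (9419 - 5540)/(8/(27 + 8*155²) + 15687) = 3879/(8/(27 + 8*24025) + 15687) = 3879/(8/(27 + 192200) + 15687) = 3879/(8/192227 + 15687) = 3879/(3015464957/192227) = 3879*(192227/3015464957) = 745648533/3015464957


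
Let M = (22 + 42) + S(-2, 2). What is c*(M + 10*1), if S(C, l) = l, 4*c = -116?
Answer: -2204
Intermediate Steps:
c = -29 (c = (¼)*(-116) = -29)
M = 66 (M = (22 + 42) + 2 = 64 + 2 = 66)
c*(M + 10*1) = -29*(66 + 10*1) = -29*(66 + 10) = -29*76 = -2204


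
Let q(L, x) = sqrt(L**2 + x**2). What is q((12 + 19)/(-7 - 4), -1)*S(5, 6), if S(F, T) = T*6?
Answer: 36*sqrt(1082)/11 ≈ 107.65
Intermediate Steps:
S(F, T) = 6*T
q((12 + 19)/(-7 - 4), -1)*S(5, 6) = sqrt(((12 + 19)/(-7 - 4))**2 + (-1)**2)*(6*6) = sqrt((31/(-11))**2 + 1)*36 = sqrt((31*(-1/11))**2 + 1)*36 = sqrt((-31/11)**2 + 1)*36 = sqrt(961/121 + 1)*36 = sqrt(1082/121)*36 = (sqrt(1082)/11)*36 = 36*sqrt(1082)/11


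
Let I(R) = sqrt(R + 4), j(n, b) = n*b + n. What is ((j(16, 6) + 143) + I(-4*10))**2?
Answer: 64989 + 3060*I ≈ 64989.0 + 3060.0*I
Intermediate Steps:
j(n, b) = n + b*n (j(n, b) = b*n + n = n + b*n)
I(R) = sqrt(4 + R)
((j(16, 6) + 143) + I(-4*10))**2 = ((16*(1 + 6) + 143) + sqrt(4 - 4*10))**2 = ((16*7 + 143) + sqrt(4 - 40))**2 = ((112 + 143) + sqrt(-36))**2 = (255 + 6*I)**2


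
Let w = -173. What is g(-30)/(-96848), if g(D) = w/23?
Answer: 173/2227504 ≈ 7.7665e-5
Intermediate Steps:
g(D) = -173/23
g(-30)/(-96848) = -173/23/(-96848) = -173/23*(-1/96848) = 173/2227504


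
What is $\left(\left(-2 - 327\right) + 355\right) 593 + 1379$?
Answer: $16797$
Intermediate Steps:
$\left(\left(-2 - 327\right) + 355\right) 593 + 1379 = \left(-329 + 355\right) 593 + 1379 = 26 \cdot 593 + 1379 = 15418 + 1379 = 16797$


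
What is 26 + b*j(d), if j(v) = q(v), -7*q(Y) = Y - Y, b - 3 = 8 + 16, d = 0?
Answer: 26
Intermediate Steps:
b = 27 (b = 3 + (8 + 16) = 3 + 24 = 27)
q(Y) = 0 (q(Y) = -(Y - Y)/7 = -⅐*0 = 0)
j(v) = 0
26 + b*j(d) = 26 + 27*0 = 26 + 0 = 26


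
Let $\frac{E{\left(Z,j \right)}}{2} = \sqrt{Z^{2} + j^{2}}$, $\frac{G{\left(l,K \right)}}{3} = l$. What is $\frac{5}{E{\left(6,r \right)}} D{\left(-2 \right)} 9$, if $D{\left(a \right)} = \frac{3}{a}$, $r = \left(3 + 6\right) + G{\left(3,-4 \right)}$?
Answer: $- \frac{9 \sqrt{10}}{16} \approx -1.7788$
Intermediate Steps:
$G{\left(l,K \right)} = 3 l$
$r = 18$ ($r = \left(3 + 6\right) + 3 \cdot 3 = 9 + 9 = 18$)
$E{\left(Z,j \right)} = 2 \sqrt{Z^{2} + j^{2}}$
$\frac{5}{E{\left(6,r \right)}} D{\left(-2 \right)} 9 = \frac{5}{2 \sqrt{6^{2} + 18^{2}}} \frac{3}{-2} \cdot 9 = \frac{5}{2 \sqrt{36 + 324}} \cdot 3 \left(- \frac{1}{2}\right) 9 = \frac{5}{2 \sqrt{360}} \left(- \frac{3}{2}\right) 9 = \frac{5}{2 \cdot 6 \sqrt{10}} \left(- \frac{3}{2}\right) 9 = \frac{5}{12 \sqrt{10}} \left(- \frac{3}{2}\right) 9 = 5 \frac{\sqrt{10}}{120} \left(- \frac{3}{2}\right) 9 = \frac{\sqrt{10}}{24} \left(- \frac{3}{2}\right) 9 = - \frac{\sqrt{10}}{16} \cdot 9 = - \frac{9 \sqrt{10}}{16}$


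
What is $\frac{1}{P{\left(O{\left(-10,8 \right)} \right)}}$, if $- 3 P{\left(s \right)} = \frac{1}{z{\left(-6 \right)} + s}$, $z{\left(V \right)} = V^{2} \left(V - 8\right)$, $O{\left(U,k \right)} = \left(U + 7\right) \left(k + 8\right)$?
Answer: $1656$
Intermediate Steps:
$O{\left(U,k \right)} = \left(7 + U\right) \left(8 + k\right)$
$z{\left(V \right)} = V^{2} \left(-8 + V\right)$
$P{\left(s \right)} = - \frac{1}{3 \left(-504 + s\right)}$ ($P{\left(s \right)} = - \frac{1}{3 \left(\left(-6\right)^{2} \left(-8 - 6\right) + s\right)} = - \frac{1}{3 \left(36 \left(-14\right) + s\right)} = - \frac{1}{3 \left(-504 + s\right)}$)
$\frac{1}{P{\left(O{\left(-10,8 \right)} \right)}} = \frac{1}{\left(-1\right) \frac{1}{-1512 + 3 \left(56 + 7 \cdot 8 + 8 \left(-10\right) - 80\right)}} = \frac{1}{\left(-1\right) \frac{1}{-1512 + 3 \left(56 + 56 - 80 - 80\right)}} = \frac{1}{\left(-1\right) \frac{1}{-1512 + 3 \left(-48\right)}} = \frac{1}{\left(-1\right) \frac{1}{-1512 - 144}} = \frac{1}{\left(-1\right) \frac{1}{-1656}} = \frac{1}{\left(-1\right) \left(- \frac{1}{1656}\right)} = \frac{1}{\frac{1}{1656}} = 1656$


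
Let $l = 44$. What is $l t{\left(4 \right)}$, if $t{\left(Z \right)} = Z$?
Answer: $176$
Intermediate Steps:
$l t{\left(4 \right)} = 44 \cdot 4 = 176$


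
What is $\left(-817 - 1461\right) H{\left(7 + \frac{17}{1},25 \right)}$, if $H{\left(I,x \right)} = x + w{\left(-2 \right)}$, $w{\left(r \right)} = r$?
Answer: $-52394$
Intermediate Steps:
$H{\left(I,x \right)} = -2 + x$ ($H{\left(I,x \right)} = x - 2 = -2 + x$)
$\left(-817 - 1461\right) H{\left(7 + \frac{17}{1},25 \right)} = \left(-817 - 1461\right) \left(-2 + 25\right) = \left(-2278\right) 23 = -52394$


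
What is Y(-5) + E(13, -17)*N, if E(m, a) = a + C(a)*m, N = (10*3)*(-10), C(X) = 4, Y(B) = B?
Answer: -10505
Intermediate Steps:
N = -300 (N = 30*(-10) = -300)
E(m, a) = a + 4*m
Y(-5) + E(13, -17)*N = -5 + (-17 + 4*13)*(-300) = -5 + (-17 + 52)*(-300) = -5 + 35*(-300) = -5 - 10500 = -10505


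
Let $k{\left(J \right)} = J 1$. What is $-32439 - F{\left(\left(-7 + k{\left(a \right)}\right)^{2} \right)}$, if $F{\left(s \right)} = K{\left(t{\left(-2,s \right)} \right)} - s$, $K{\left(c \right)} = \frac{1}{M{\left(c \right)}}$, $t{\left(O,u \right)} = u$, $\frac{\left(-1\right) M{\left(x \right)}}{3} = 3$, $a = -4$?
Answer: $- \frac{290861}{9} \approx -32318.0$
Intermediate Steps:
$M{\left(x \right)} = -9$ ($M{\left(x \right)} = \left(-3\right) 3 = -9$)
$K{\left(c \right)} = - \frac{1}{9}$ ($K{\left(c \right)} = \frac{1}{-9} = - \frac{1}{9}$)
$k{\left(J \right)} = J$
$F{\left(s \right)} = - \frac{1}{9} - s$
$-32439 - F{\left(\left(-7 + k{\left(a \right)}\right)^{2} \right)} = -32439 - \left(- \frac{1}{9} - \left(-7 - 4\right)^{2}\right) = -32439 - \left(- \frac{1}{9} - \left(-11\right)^{2}\right) = -32439 - \left(- \frac{1}{9} - 121\right) = -32439 - - \frac{1090}{9} = -32439 + \frac{1090}{9} = - \frac{290861}{9}$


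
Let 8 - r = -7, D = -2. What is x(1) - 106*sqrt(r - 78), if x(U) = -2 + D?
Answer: -4 - 318*I*sqrt(7) ≈ -4.0 - 841.35*I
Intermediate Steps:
r = 15 (r = 8 - 1*(-7) = 8 + 7 = 15)
x(U) = -4 (x(U) = -2 - 2 = -4)
x(1) - 106*sqrt(r - 78) = -4 - 106*sqrt(15 - 78) = -4 - 318*I*sqrt(7)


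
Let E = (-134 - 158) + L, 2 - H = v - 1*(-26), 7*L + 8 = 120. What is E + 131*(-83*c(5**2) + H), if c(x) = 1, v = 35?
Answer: -18878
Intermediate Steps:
L = 16 (L = -8/7 + (1/7)*120 = -8/7 + 120/7 = 16)
H = -59 (H = 2 - (35 - 1*(-26)) = 2 - (35 + 26) = 2 - 1*61 = 2 - 61 = -59)
E = -276 (E = (-134 - 158) + 16 = -292 + 16 = -276)
E + 131*(-83*c(5**2) + H) = -276 + 131*(-83*1 - 59) = -276 + 131*(-83 - 59) = -276 + 131*(-142) = -276 - 18602 = -18878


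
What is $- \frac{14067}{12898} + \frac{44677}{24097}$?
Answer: $\frac{237271447}{310803106} \approx 0.76341$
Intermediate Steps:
$- \frac{14067}{12898} + \frac{44677}{24097} = \frac{237271447}{310803106}$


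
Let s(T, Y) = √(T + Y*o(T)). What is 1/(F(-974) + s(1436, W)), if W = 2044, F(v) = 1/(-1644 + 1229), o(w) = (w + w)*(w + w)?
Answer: 415/2903661545228699 + 344450*√4214924583/2903661545228699 ≈ 7.7015e-6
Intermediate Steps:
o(w) = 4*w² (o(w) = (2*w)*(2*w) = 4*w²)
F(v) = -1/415 (F(v) = 1/(-415) = -1/415)
s(T, Y) = √(T + 4*Y*T²) (s(T, Y) = √(T + Y*(4*T²)) = √(T + 4*Y*T²))
1/(F(-974) + s(1436, W)) = 1/(-1/415 + √(1436*(1 + 4*1436*2044))) = 1/(-1/415 + √(1436*(1 + 11740736))) = 1/(-1/415 + √(1436*11740737)) = 1/(-1/415 + √16859698332) = 1/(-1/415 + 2*√4214924583)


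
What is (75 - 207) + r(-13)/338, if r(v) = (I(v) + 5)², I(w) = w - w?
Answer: -44591/338 ≈ -131.93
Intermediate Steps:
I(w) = 0
r(v) = 25 (r(v) = (0 + 5)² = 5² = 25)
(75 - 207) + r(-13)/338 = (75 - 207) + 25/338 = -132 + 25*(1/338) = -132 + 25/338 = -44591/338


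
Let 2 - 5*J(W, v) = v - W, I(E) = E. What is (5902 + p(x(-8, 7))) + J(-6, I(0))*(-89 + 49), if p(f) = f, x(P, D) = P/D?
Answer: 41530/7 ≈ 5932.9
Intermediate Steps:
J(W, v) = ⅖ - v/5 + W/5 (J(W, v) = ⅖ - (v - W)/5 = ⅖ + (-v/5 + W/5) = ⅖ - v/5 + W/5)
(5902 + p(x(-8, 7))) + J(-6, I(0))*(-89 + 49) = (5902 - 8/7) + (⅖ - ⅕*0 + (⅕)*(-6))*(-89 + 49) = (5902 - 8*⅐) + (⅖ + 0 - 6/5)*(-40) = (5902 - 8/7) - ⅘*(-40) = 41306/7 + 32 = 41530/7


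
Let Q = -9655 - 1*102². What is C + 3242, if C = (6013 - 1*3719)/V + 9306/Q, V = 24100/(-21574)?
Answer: 143573612649/120855475 ≈ 1188.0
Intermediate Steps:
V = -12050/10787 (V = 24100*(-1/21574) = -12050/10787 ≈ -1.1171)
Q = -20059 (Q = -9655 - 1*10404 = -9655 - 10404 = -20059)
C = -248239837301/120855475 (C = (6013 - 1*3719)/(-12050/10787) + 9306/(-20059) = (6013 - 3719)*(-10787/12050) + 9306*(-1/20059) = 2294*(-10787/12050) - 9306/20059 = -12372689/6025 - 9306/20059 = -248239837301/120855475 ≈ -2054.0)
C + 3242 = -248239837301/120855475 + 3242 = 143573612649/120855475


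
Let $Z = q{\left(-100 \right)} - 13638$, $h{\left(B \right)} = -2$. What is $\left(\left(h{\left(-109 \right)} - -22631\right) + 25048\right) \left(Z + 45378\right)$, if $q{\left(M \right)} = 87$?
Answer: $1517415879$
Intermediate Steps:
$Z = -13551$ ($Z = 87 - 13638 = -13551$)
$\left(\left(h{\left(-109 \right)} - -22631\right) + 25048\right) \left(Z + 45378\right) = \left(\left(-2 - -22631\right) + 25048\right) \left(-13551 + 45378\right) = \left(\left(-2 + 22631\right) + 25048\right) 31827 = \left(22629 + 25048\right) 31827 = 47677 \cdot 31827 = 1517415879$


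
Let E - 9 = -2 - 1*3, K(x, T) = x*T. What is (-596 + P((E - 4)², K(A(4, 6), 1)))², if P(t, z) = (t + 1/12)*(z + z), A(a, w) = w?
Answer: 354025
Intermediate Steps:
K(x, T) = T*x
E = 4 (E = 9 + (-2 - 1*3) = 9 + (-2 - 3) = 9 - 5 = 4)
P(t, z) = 2*z*(1/12 + t) (P(t, z) = (t + 1/12)*(2*z) = (1/12 + t)*(2*z) = 2*z*(1/12 + t))
(-596 + P((E - 4)², K(A(4, 6), 1)))² = (-596 + (1*6)*(1 + 12*(4 - 4)²)/6)² = (-596 + (⅙)*6*(1 + 12*0²))² = (-596 + (⅙)*6*(1 + 12*0))² = (-596 + (⅙)*6*(1 + 0))² = (-596 + (⅙)*6*1)² = (-596 + 1)² = (-595)² = 354025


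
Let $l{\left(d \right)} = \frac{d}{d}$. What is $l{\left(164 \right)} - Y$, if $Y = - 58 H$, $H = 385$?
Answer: $22331$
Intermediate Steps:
$l{\left(d \right)} = 1$
$Y = -22330$ ($Y = \left(-58\right) 385 = -22330$)
$l{\left(164 \right)} - Y = 1 - -22330 = 1 + 22330 = 22331$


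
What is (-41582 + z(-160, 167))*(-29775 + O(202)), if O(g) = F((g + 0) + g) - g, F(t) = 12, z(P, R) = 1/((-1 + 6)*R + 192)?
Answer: 98434363465/79 ≈ 1.2460e+9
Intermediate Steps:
z(P, R) = 1/(192 + 5*R) (z(P, R) = 1/(5*R + 192) = 1/(192 + 5*R))
O(g) = 12 - g
(-41582 + z(-160, 167))*(-29775 + O(202)) = (-41582 + 1/(192 + 5*167))*(-29775 + (12 - 1*202)) = (-41582 + 1/(192 + 835))*(-29775 + (12 - 202)) = (-41582 + 1/1027)*(-29775 - 190) = (-41582 + 1/1027)*(-29965) = -42704713/1027*(-29965) = 98434363465/79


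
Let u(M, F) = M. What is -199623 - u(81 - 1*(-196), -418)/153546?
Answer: -30651313435/153546 ≈ -1.9962e+5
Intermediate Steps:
-199623 - u(81 - 1*(-196), -418)/153546 = -199623 - (81 - 1*(-196))/153546 = -199623 - (81 + 196)/153546 = -199623 - 277/153546 = -30651313435/153546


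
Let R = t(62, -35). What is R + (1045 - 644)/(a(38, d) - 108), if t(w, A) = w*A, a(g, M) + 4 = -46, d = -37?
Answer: -343261/158 ≈ -2172.5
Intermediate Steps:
a(g, M) = -50 (a(g, M) = -4 - 46 = -50)
t(w, A) = A*w
R = -2170 (R = -35*62 = -2170)
R + (1045 - 644)/(a(38, d) - 108) = -2170 + (1045 - 644)/(-50 - 108) = -2170 + 401/(-158) = -2170 + 401*(-1/158) = -2170 - 401/158 = -343261/158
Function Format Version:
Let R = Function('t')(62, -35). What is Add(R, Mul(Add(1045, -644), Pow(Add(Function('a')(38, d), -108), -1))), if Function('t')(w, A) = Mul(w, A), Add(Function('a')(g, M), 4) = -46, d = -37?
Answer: Rational(-343261, 158) ≈ -2172.5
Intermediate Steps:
Function('a')(g, M) = -50 (Function('a')(g, M) = Add(-4, -46) = -50)
Function('t')(w, A) = Mul(A, w)
R = -2170 (R = Mul(-35, 62) = -2170)
Add(R, Mul(Add(1045, -644), Pow(Add(Function('a')(38, d), -108), -1))) = Add(-2170, Mul(Add(1045, -644), Pow(Add(-50, -108), -1))) = Add(-2170, Mul(401, Pow(-158, -1))) = Add(-2170, Mul(401, Rational(-1, 158))) = Add(-2170, Rational(-401, 158)) = Rational(-343261, 158)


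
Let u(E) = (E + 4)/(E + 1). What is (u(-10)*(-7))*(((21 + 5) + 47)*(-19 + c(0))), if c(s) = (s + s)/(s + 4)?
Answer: 19418/3 ≈ 6472.7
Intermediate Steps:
c(s) = 2*s/(4 + s) (c(s) = (2*s)/(4 + s) = 2*s/(4 + s))
u(E) = (4 + E)/(1 + E)
(u(-10)*(-7))*(((21 + 5) + 47)*(-19 + c(0))) = (((4 - 10)/(1 - 10))*(-7))*(((21 + 5) + 47)*(-19 + 2*0/(4 + 0))) = ((-6/(-9))*(-7))*((26 + 47)*(-19 + 2*0/4)) = (-⅑*(-6)*(-7))*(73*(-19 + 2*0*(¼))) = ((⅔)*(-7))*(73*(-19 + 0)) = -1022*(-19)/3 = -14/3*(-1387) = 19418/3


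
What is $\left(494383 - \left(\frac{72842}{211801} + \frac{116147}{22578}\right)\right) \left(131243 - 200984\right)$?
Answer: $- \frac{54959034928750515297}{1594014326} \approx -3.4478 \cdot 10^{10}$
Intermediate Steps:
$\left(494383 - \left(\frac{72842}{211801} + \frac{116147}{22578}\right)\right) \left(131243 - 200984\right) = \left(494383 - \frac{26244677423}{4782042978}\right) \left(-69741\right) = \frac{2364134508915151}{4782042978} \left(-69741\right) = - \frac{54959034928750515297}{1594014326}$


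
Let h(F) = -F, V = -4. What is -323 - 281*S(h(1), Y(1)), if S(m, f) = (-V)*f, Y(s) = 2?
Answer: -2571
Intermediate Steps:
S(m, f) = 4*f (S(m, f) = (-1*(-4))*f = 4*f)
-323 - 281*S(h(1), Y(1)) = -323 - 1124*2 = -323 - 281*8 = -323 - 2248 = -2571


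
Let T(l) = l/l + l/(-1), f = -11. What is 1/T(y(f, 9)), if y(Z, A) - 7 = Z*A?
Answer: 1/93 ≈ 0.010753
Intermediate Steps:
y(Z, A) = 7 + A*Z (y(Z, A) = 7 + Z*A = 7 + A*Z)
T(l) = 1 - l (T(l) = 1 + l*(-1) = 1 - l)
1/T(y(f, 9)) = 1/(1 - (7 + 9*(-11))) = 1/(1 - (7 - 99)) = 1/(1 - 1*(-92)) = 1/(1 + 92) = 1/93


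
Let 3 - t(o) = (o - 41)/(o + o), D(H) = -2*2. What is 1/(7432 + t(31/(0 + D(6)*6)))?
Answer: 62/459955 ≈ 0.00013480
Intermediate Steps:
D(H) = -4
t(o) = 3 - (-41 + o)/(2*o) (t(o) = 3 - (o - 41)/(o + o) = 3 - (-41 + o)/(2*o))
1/(7432 + t(31/(0 + D(6)*6))) = 1/(7432 + (41 + 5*(31/(0 - 4*6)))/(2*((31/(0 - 4*6))))) = 1/(7432 + (41 + 5*(31/(0 - 24)))/(2*((31/(0 - 24))))) = 1/(7432 + (41 + 5*(31/(-24)))/(2*((31/(-24))))) = 1/(7432 + (41 + 5*(31*(-1/24)))/(2*((31*(-1/24))))) = 1/(7432 + (41 + 5*(-31/24))/(2*(-31/24))) = 1/(7432 + (½)*(-24/31)*(41 - 155/24)) = 1/(7432 + (½)*(-24/31)*(829/24)) = 1/(7432 - 829/62) = 1/(459955/62) = 62/459955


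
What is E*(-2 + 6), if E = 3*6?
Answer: 72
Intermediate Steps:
E = 18
E*(-2 + 6) = 18*(-2 + 6) = 18*4 = 72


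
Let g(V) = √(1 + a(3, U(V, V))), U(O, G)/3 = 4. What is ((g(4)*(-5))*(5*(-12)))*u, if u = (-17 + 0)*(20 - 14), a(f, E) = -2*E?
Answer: -30600*I*√23 ≈ -1.4675e+5*I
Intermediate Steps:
U(O, G) = 12 (U(O, G) = 3*4 = 12)
g(V) = I*√23 (g(V) = √(1 - 2*12) = √(1 - 24) = √(-23) = I*√23)
u = -102 (u = -17*6 = -102)
((g(4)*(-5))*(5*(-12)))*u = (((I*√23)*(-5))*(5*(-12)))*(-102) = (-5*I*√23*(-60))*(-102) = (300*I*√23)*(-102) = -30600*I*√23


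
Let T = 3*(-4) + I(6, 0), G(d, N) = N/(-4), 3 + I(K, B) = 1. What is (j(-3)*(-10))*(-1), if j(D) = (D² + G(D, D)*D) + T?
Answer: -145/2 ≈ -72.500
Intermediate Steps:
I(K, B) = -2 (I(K, B) = -3 + 1 = -2)
G(d, N) = -N/4 (G(d, N) = N*(-¼) = -N/4)
T = -14 (T = 3*(-4) - 2 = -12 - 2 = -14)
j(D) = -14 + 3*D²/4 (j(D) = (D² + (-D/4)*D) - 14 = (D² - D²/4) - 14 = 3*D²/4 - 14 = -14 + 3*D²/4)
(j(-3)*(-10))*(-1) = ((-14 + (¾)*(-3)²)*(-10))*(-1) = ((-14 + (¾)*9)*(-10))*(-1) = ((-14 + 27/4)*(-10))*(-1) = -29/4*(-10)*(-1) = (145/2)*(-1) = -145/2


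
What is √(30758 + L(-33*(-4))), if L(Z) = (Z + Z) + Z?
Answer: √31154 ≈ 176.50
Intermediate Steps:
L(Z) = 3*Z (L(Z) = 2*Z + Z = 3*Z)
√(30758 + L(-33*(-4))) = √(30758 + 3*(-33*(-4))) = √(30758 + 3*132) = √(30758 + 396) = √31154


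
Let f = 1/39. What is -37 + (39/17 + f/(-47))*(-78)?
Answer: -172503/799 ≈ -215.90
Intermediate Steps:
f = 1/39 ≈ 0.025641
-37 + (39/17 + f/(-47))*(-78) = -37 + (39/17 + (1/39)/(-47))*(-78) = -37 + (39*(1/17) + (1/39)*(-1/47))*(-78) = -37 + (39/17 - 1/1833)*(-78) = -37 + (71470/31161)*(-78) = -37 - 142940/799 = -172503/799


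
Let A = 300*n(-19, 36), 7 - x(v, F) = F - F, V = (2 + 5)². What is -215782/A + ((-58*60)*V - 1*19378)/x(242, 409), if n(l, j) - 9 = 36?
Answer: -1282566737/47250 ≈ -27144.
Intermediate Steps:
V = 49 (V = 7² = 49)
x(v, F) = 7 (x(v, F) = 7 - (F - F) = 7 - 1*0 = 7 + 0 = 7)
n(l, j) = 45 (n(l, j) = 9 + 36 = 45)
A = 13500 (A = 300*45 = 13500)
-215782/A + ((-58*60)*V - 1*19378)/x(242, 409) = -215782/13500 + (-58*60*49 - 1*19378)/7 = -215782*1/13500 + (-3480*49 - 19378)*(⅐) = -107891/6750 + (-170520 - 19378)*(⅐) = -107891/6750 - 189898*⅐ = -107891/6750 - 189898/7 = -1282566737/47250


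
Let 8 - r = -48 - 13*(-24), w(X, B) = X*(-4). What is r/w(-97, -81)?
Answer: -64/97 ≈ -0.65979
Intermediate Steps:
w(X, B) = -4*X
r = -256 (r = 8 - (-48 - 13*(-24)) = 8 - (-48 + 312) = 8 - 1*264 = 8 - 264 = -256)
r/w(-97, -81) = -256/((-4*(-97))) = -256/388 = -256*1/388 = -64/97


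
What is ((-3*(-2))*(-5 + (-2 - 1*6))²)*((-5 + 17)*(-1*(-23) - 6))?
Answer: 206856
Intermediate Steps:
((-3*(-2))*(-5 + (-2 - 1*6))²)*((-5 + 17)*(-1*(-23) - 6)) = (6*(-5 + (-2 - 6))²)*(12*(23 - 6)) = (6*(-5 - 8)²)*(12*17) = (6*(-13)²)*204 = (6*169)*204 = 1014*204 = 206856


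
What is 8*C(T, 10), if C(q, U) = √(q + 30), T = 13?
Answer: 8*√43 ≈ 52.460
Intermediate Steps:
C(q, U) = √(30 + q)
8*C(T, 10) = 8*√(30 + 13) = 8*√43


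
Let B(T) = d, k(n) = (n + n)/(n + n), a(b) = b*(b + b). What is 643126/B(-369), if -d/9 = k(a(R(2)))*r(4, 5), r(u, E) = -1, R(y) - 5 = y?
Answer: 643126/9 ≈ 71459.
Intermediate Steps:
R(y) = 5 + y
a(b) = 2*b**2 (a(b) = b*(2*b) = 2*b**2)
k(n) = 1 (k(n) = (2*n)/((2*n)) = (2*n)*(1/(2*n)) = 1)
d = 9 (d = -9*(-1) = 9)
B(T) = 9
643126/B(-369) = 643126/9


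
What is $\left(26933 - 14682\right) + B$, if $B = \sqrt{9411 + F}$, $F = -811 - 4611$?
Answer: $12251 + \sqrt{3989} \approx 12314.0$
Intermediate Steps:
$F = -5422$ ($F = -811 - 4611 = -5422$)
$B = \sqrt{3989}$ ($B = \sqrt{9411 - 5422} = \sqrt{3989} \approx 63.159$)
$\left(26933 - 14682\right) + B = \left(26933 - 14682\right) + \sqrt{3989} = 12251 + \sqrt{3989}$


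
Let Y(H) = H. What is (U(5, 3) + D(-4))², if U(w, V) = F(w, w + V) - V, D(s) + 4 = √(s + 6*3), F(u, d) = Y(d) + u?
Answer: (6 + √14)² ≈ 94.900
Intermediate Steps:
F(u, d) = d + u
D(s) = -4 + √(18 + s) (D(s) = -4 + √(s + 6*3) = -4 + √(s + 18) = -4 + √(18 + s))
U(w, V) = 2*w (U(w, V) = ((w + V) + w) - V = ((V + w) + w) - V = (V + 2*w) - V = 2*w)
(U(5, 3) + D(-4))² = (2*5 + (-4 + √(18 - 4)))² = (10 + (-4 + √14))² = (6 + √14)²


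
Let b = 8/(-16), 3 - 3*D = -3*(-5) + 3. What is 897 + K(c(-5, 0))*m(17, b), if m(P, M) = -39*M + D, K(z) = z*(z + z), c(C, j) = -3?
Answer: 1158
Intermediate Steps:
D = -5 (D = 1 - (-3*(-5) + 3)/3 = 1 - (15 + 3)/3 = 1 - 1/3*18 = 1 - 6 = -5)
K(z) = 2*z**2 (K(z) = z*(2*z) = 2*z**2)
b = -1/2 (b = 8*(-1/16) = -1/2 ≈ -0.50000)
m(P, M) = -5 - 39*M (m(P, M) = -39*M - 5 = -5 - 39*M)
897 + K(c(-5, 0))*m(17, b) = 897 + (2*(-3)**2)*(-5 - 39*(-1/2)) = 897 + (2*9)*(-5 + 39/2) = 897 + 18*(29/2) = 897 + 261 = 1158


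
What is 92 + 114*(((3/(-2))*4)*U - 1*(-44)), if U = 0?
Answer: 5108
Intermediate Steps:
92 + 114*(((3/(-2))*4)*U - 1*(-44)) = 92 + 114*(((3/(-2))*4)*0 - 1*(-44)) = 92 + 114*(((3*(-½))*4)*0 + 44) = 92 + 114*(-3/2*4*0 + 44) = 92 + 114*(-6*0 + 44) = 92 + 114*(0 + 44) = 92 + 114*44 = 92 + 5016 = 5108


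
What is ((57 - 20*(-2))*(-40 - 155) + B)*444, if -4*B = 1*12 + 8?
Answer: -8400480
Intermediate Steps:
B = -5 (B = -(1*12 + 8)/4 = -(12 + 8)/4 = -1/4*20 = -5)
((57 - 20*(-2))*(-40 - 155) + B)*444 = ((57 - 20*(-2))*(-40 - 155) - 5)*444 = ((57 + 40)*(-195) - 5)*444 = (97*(-195) - 5)*444 = (-18915 - 5)*444 = -18920*444 = -8400480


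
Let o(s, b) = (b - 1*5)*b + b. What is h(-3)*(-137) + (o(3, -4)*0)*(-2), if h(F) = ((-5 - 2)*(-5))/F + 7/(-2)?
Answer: 12467/6 ≈ 2077.8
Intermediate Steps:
o(s, b) = b + b*(-5 + b) (o(s, b) = (b - 5)*b + b = (-5 + b)*b + b = b*(-5 + b) + b = b + b*(-5 + b))
h(F) = -7/2 + 35/F (h(F) = (-7*(-5))/F + 7*(-½) = 35/F - 7/2 = -7/2 + 35/F)
h(-3)*(-137) + (o(3, -4)*0)*(-2) = (-7/2 + 35/(-3))*(-137) + (-4*(-4 - 4)*0)*(-2) = (-7/2 + 35*(-⅓))*(-137) + (-4*(-8)*0)*(-2) = (-7/2 - 35/3)*(-137) + (32*0)*(-2) = -91/6*(-137) + 0*(-2) = 12467/6 + 0 = 12467/6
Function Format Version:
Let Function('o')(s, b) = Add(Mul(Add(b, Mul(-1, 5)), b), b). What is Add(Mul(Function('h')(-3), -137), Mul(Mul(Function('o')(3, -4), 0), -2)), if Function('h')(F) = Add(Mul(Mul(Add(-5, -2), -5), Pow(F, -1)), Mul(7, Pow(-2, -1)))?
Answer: Rational(12467, 6) ≈ 2077.8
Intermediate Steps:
Function('o')(s, b) = Add(b, Mul(b, Add(-5, b))) (Function('o')(s, b) = Add(Mul(Add(b, -5), b), b) = Add(Mul(Add(-5, b), b), b) = Add(Mul(b, Add(-5, b)), b) = Add(b, Mul(b, Add(-5, b))))
Function('h')(F) = Add(Rational(-7, 2), Mul(35, Pow(F, -1))) (Function('h')(F) = Add(Mul(Mul(-7, -5), Pow(F, -1)), Mul(7, Rational(-1, 2))) = Add(Mul(35, Pow(F, -1)), Rational(-7, 2)) = Add(Rational(-7, 2), Mul(35, Pow(F, -1))))
Add(Mul(Function('h')(-3), -137), Mul(Mul(Function('o')(3, -4), 0), -2)) = Add(Mul(Add(Rational(-7, 2), Mul(35, Pow(-3, -1))), -137), Mul(Mul(Mul(-4, Add(-4, -4)), 0), -2)) = Add(Mul(Add(Rational(-7, 2), Mul(35, Rational(-1, 3))), -137), Mul(Mul(Mul(-4, -8), 0), -2)) = Add(Mul(Add(Rational(-7, 2), Rational(-35, 3)), -137), Mul(Mul(32, 0), -2)) = Add(Mul(Rational(-91, 6), -137), Mul(0, -2)) = Add(Rational(12467, 6), 0) = Rational(12467, 6)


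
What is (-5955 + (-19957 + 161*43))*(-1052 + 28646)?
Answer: -523982466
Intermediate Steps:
(-5955 + (-19957 + 161*43))*(-1052 + 28646) = (-5955 + (-19957 + 6923))*27594 = (-5955 - 13034)*27594 = -18989*27594 = -523982466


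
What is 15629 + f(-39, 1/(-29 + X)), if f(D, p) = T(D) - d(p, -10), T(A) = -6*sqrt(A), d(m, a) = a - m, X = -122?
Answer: 2361488/151 - 6*I*sqrt(39) ≈ 15639.0 - 37.47*I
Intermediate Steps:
f(D, p) = 10 + p - 6*sqrt(D) (f(D, p) = -6*sqrt(D) - (-10 - p) = -6*sqrt(D) + (10 + p) = 10 + p - 6*sqrt(D))
15629 + f(-39, 1/(-29 + X)) = 15629 + (10 + 1/(-29 - 122) - 6*I*sqrt(39)) = 15629 + (10 + 1/(-151) - 6*I*sqrt(39)) = 15629 + (10 - 1/151 - 6*I*sqrt(39)) = 15629 + (1509/151 - 6*I*sqrt(39)) = 2361488/151 - 6*I*sqrt(39)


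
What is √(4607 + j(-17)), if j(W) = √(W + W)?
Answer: √(4607 + I*√34) ≈ 67.875 + 0.043*I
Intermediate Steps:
j(W) = √2*√W (j(W) = √(2*W) = √2*√W)
√(4607 + j(-17)) = √(4607 + √2*√(-17)) = √(4607 + √2*(I*√17)) = √(4607 + I*√34)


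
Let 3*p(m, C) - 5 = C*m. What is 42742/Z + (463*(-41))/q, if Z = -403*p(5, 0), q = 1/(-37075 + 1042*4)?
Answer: 1258717137489/2015 ≈ 6.2467e+8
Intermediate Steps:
p(m, C) = 5/3 + C*m/3 (p(m, C) = 5/3 + (C*m)/3 = 5/3 + C*m/3)
q = -1/32907 (q = 1/(-37075 + 4168) = 1/(-32907) = -1/32907 ≈ -3.0389e-5)
Z = -2015/3 (Z = -403*(5/3 + (1/3)*0*5) = -403*(5/3 + 0) = -403*5/3 = -2015/3 ≈ -671.67)
42742/Z + (463*(-41))/q = 42742/(-2015/3) + (463*(-41))/(-1/32907) = 42742*(-3/2015) - 18983*(-32907) = -128226/2015 + 624673581 = 1258717137489/2015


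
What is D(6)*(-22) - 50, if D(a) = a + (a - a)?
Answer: -182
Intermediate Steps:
D(a) = a (D(a) = a + 0 = a)
D(6)*(-22) - 50 = 6*(-22) - 50 = -132 - 50 = -182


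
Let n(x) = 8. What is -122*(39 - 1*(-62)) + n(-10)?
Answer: -12314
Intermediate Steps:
-122*(39 - 1*(-62)) + n(-10) = -122*(39 - 1*(-62)) + 8 = -122*(39 + 62) + 8 = -122*101 + 8 = -12322 + 8 = -12314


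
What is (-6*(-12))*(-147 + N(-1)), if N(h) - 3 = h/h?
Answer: -10296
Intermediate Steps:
N(h) = 4 (N(h) = 3 + h/h = 3 + 1 = 4)
(-6*(-12))*(-147 + N(-1)) = (-6*(-12))*(-147 + 4) = 72*(-143) = -10296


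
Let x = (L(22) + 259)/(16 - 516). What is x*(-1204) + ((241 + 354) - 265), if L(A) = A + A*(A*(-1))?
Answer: -19853/125 ≈ -158.82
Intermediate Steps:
L(A) = A - A² (L(A) = A + A*(-A) = A - A²)
x = 203/500 (x = (22*(1 - 1*22) + 259)/(16 - 516) = (22*(1 - 22) + 259)/(-500) = (22*(-21) + 259)*(-1/500) = (-462 + 259)*(-1/500) = -203*(-1/500) = 203/500 ≈ 0.40600)
x*(-1204) + ((241 + 354) - 265) = (203/500)*(-1204) + ((241 + 354) - 265) = -61103/125 + (595 - 265) = -61103/125 + 330 = -19853/125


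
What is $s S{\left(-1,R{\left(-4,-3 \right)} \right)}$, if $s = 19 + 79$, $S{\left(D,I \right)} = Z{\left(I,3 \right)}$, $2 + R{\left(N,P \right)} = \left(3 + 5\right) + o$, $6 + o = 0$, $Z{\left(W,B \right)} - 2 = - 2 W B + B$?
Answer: $490$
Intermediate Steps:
$Z{\left(W,B \right)} = 2 + B - 2 B W$ ($Z{\left(W,B \right)} = 2 + \left(- 2 W B + B\right) = 2 - \left(- B + 2 B W\right) = 2 + B - 2 B W$)
$o = -6$ ($o = -6 + 0 = -6$)
$R{\left(N,P \right)} = 0$ ($R{\left(N,P \right)} = -2 + \left(\left(3 + 5\right) - 6\right) = -2 + \left(8 - 6\right) = -2 + 2 = 0$)
$S{\left(D,I \right)} = 5 - 6 I$ ($S{\left(D,I \right)} = 2 + 3 - 6 I = 5 - 6 I$)
$s = 98$
$s S{\left(-1,R{\left(-4,-3 \right)} \right)} = 98 \left(5 - 0\right) = 98 \left(5 + 0\right) = 98 \cdot 5 = 490$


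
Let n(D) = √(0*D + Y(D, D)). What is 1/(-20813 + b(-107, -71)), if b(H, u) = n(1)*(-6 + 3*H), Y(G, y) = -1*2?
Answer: I/(-20813*I + 327*√2) ≈ -4.8023e-5 + 1.067e-6*I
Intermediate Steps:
Y(G, y) = -2
n(D) = I*√2 (n(D) = √(0*D - 2) = √(0 - 2) = √(-2) = I*√2)
b(H, u) = I*√2*(-6 + 3*H) (b(H, u) = (I*√2)*(-6 + 3*H) = I*√2*(-6 + 3*H))
1/(-20813 + b(-107, -71)) = 1/(-20813 + 3*I*√2*(-2 - 107)) = 1/(-20813 + 3*I*√2*(-109)) = 1/(-20813 - 327*I*√2)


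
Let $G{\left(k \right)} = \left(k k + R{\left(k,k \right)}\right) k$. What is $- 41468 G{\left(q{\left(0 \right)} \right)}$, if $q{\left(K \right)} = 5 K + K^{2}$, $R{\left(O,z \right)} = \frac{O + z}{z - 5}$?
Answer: $0$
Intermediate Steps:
$R{\left(O,z \right)} = \frac{O + z}{-5 + z}$
$q{\left(K \right)} = K^{2} + 5 K$
$G{\left(k \right)} = k \left(k^{2} + \frac{2 k}{-5 + k}\right)$ ($G{\left(k \right)} = \left(k k + \frac{k + k}{-5 + k}\right) k = \left(k^{2} + \frac{2 k}{-5 + k}\right) k = k \left(k^{2} + \frac{2 k}{-5 + k}\right)$)
$- 41468 G{\left(q{\left(0 \right)} \right)} = - 41468 \frac{\left(0 \left(5 + 0\right)\right)^{2} \left(2 + 0 \left(5 + 0\right) \left(-5 + 0 \left(5 + 0\right)\right)\right)}{-5 + 0 \left(5 + 0\right)} = - 41468 \frac{\left(0 \cdot 5\right)^{2} \left(2 + 0 \cdot 5 \left(-5 + 0 \cdot 5\right)\right)}{-5 + 0 \cdot 5} = - 41468 \frac{0^{2} \left(2 + 0 \left(-5 + 0\right)\right)}{-5 + 0} = - 41468 \frac{0 \left(2 + 0 \left(-5\right)\right)}{-5} = - 41468 \cdot 0 \left(- \frac{1}{5}\right) \left(2 + 0\right) = - 41468 \cdot 0 \left(- \frac{1}{5}\right) 2 = \left(-41468\right) 0 = 0$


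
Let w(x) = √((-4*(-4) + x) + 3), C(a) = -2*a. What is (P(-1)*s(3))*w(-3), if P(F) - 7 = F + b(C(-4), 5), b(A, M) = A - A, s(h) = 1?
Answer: 24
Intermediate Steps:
b(A, M) = 0
P(F) = 7 + F (P(F) = 7 + (F + 0) = 7 + F)
w(x) = √(19 + x) (w(x) = √((16 + x) + 3) = √(19 + x))
(P(-1)*s(3))*w(-3) = ((7 - 1)*1)*√(19 - 3) = (6*1)*√16 = 6*4 = 24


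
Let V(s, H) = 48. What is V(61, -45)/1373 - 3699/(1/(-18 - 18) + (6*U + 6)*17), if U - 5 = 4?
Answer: -181071660/50415187 ≈ -3.5916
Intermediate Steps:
U = 9 (U = 5 + 4 = 9)
V(61, -45)/1373 - 3699/(1/(-18 - 18) + (6*U + 6)*17) = 48/1373 - 3699/(1/(-18 - 18) + (6*9 + 6)*17) = 48*(1/1373) - 3699/(1/(-36) + (54 + 6)*17) = 48/1373 - 3699/(-1/36 + 60*17) = 48/1373 - 3699/(-1/36 + 1020) = 48/1373 - 3699/36719/36 = 48/1373 - 3699*36/36719 = 48/1373 - 133164/36719 = -181071660/50415187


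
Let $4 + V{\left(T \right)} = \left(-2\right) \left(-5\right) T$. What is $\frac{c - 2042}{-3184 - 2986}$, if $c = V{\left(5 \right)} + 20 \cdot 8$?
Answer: $\frac{918}{3085} \approx 0.29757$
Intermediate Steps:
$V{\left(T \right)} = -4 + 10 T$ ($V{\left(T \right)} = -4 + \left(-2\right) \left(-5\right) T = -4 + 10 T$)
$c = 206$ ($c = \left(-4 + 10 \cdot 5\right) + 20 \cdot 8 = \left(-4 + 50\right) + 160 = 46 + 160 = 206$)
$\frac{c - 2042}{-3184 - 2986} = \frac{206 - 2042}{-3184 - 2986} = - \frac{1836}{-6170} = \left(-1836\right) \left(- \frac{1}{6170}\right) = \frac{918}{3085}$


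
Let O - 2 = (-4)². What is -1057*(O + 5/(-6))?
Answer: -108871/6 ≈ -18145.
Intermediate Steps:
O = 18 (O = 2 + (-4)² = 2 + 16 = 18)
-1057*(O + 5/(-6)) = -1057*(18 + 5/(-6)) = -1057*(18 + 5*(-⅙)) = -1057*(18 - ⅚) = -1057*103/6 = -151*721/6 = -108871/6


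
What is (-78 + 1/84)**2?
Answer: 42915601/7056 ≈ 6082.1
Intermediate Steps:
(-78 + 1/84)**2 = (-6551/84)**2 = 42915601/7056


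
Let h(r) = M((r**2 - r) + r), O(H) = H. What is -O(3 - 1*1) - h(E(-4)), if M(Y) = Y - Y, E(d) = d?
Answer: -2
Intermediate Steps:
M(Y) = 0
h(r) = 0
-O(3 - 1*1) - h(E(-4)) = -(3 - 1*1) - 1*0 = -(3 - 1) + 0 = -1*2 + 0 = -2 + 0 = -2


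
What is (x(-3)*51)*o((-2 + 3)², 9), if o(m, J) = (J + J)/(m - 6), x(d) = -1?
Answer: 918/5 ≈ 183.60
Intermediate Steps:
o(m, J) = 2*J/(-6 + m) (o(m, J) = (2*J)/(-6 + m) = 2*J/(-6 + m))
(x(-3)*51)*o((-2 + 3)², 9) = (-1*51)*(2*9/(-6 + (-2 + 3)²)) = -102*9/(-6 + 1²) = -102*9/(-6 + 1) = -102*9/(-5) = -102*9*(-1)/5 = -51*(-18/5) = 918/5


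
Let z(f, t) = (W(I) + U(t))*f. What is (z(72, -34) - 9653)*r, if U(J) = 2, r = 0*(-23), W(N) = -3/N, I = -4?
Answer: 0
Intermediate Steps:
r = 0
z(f, t) = 11*f/4 (z(f, t) = (-3/(-4) + 2)*f = (-3*(-1/4) + 2)*f = (3/4 + 2)*f = 11*f/4)
(z(72, -34) - 9653)*r = ((11/4)*72 - 9653)*0 = (198 - 9653)*0 = -9455*0 = 0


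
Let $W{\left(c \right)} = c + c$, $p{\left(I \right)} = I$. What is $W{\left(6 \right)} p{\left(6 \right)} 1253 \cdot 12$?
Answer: $1082592$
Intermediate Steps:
$W{\left(c \right)} = 2 c$
$W{\left(6 \right)} p{\left(6 \right)} 1253 \cdot 12 = 2 \cdot 6 \cdot 6 \cdot 1253 \cdot 12 = 12 \cdot 6 \cdot 15036 = 72 \cdot 15036 = 1082592$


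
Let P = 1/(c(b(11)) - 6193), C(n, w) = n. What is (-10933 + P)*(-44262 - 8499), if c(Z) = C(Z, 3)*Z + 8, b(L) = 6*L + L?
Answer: 147670072089/256 ≈ 5.7684e+8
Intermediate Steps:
b(L) = 7*L
c(Z) = 8 + Z**2 (c(Z) = Z*Z + 8 = Z**2 + 8 = 8 + Z**2)
P = -1/256 (P = 1/((8 + (7*11)**2) - 6193) = 1/((8 + 77**2) - 6193) = 1/((8 + 5929) - 6193) = 1/(5937 - 6193) = 1/(-256) = -1/256 ≈ -0.0039063)
(-10933 + P)*(-44262 - 8499) = (-10933 - 1/256)*(-44262 - 8499) = -2798849/256*(-52761) = 147670072089/256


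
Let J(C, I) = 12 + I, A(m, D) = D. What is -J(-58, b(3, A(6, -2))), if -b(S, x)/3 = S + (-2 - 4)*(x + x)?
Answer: 69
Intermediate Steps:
b(S, x) = -3*S + 36*x (b(S, x) = -3*(S + (-2 - 4)*(x + x)) = -3*(S - 12*x) = -3*S + 36*x)
-J(-58, b(3, A(6, -2))) = -(12 + (-3*3 + 36*(-2))) = -(12 + (-9 - 72)) = -(12 - 81) = -1*(-69) = 69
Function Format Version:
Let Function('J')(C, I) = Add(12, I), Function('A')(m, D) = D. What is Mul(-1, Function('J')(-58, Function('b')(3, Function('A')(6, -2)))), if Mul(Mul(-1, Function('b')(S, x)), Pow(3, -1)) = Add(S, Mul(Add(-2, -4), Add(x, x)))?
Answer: 69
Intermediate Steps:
Function('b')(S, x) = Add(Mul(-3, S), Mul(36, x)) (Function('b')(S, x) = Mul(-3, Add(S, Mul(Add(-2, -4), Add(x, x)))) = Mul(-3, Add(S, Mul(-6, Mul(2, x)))) = Mul(-3, Add(S, Mul(-12, x))) = Add(Mul(-3, S), Mul(36, x)))
Mul(-1, Function('J')(-58, Function('b')(3, Function('A')(6, -2)))) = Mul(-1, Add(12, Add(Mul(-3, 3), Mul(36, -2)))) = Mul(-1, Add(12, Add(-9, -72))) = Mul(-1, Add(12, -81)) = Mul(-1, -69) = 69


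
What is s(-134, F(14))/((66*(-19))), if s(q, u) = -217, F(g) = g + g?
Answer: 217/1254 ≈ 0.17305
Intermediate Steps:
F(g) = 2*g
s(-134, F(14))/((66*(-19))) = -217/(66*(-19)) = -217/(-1254) = -217*(-1/1254) = 217/1254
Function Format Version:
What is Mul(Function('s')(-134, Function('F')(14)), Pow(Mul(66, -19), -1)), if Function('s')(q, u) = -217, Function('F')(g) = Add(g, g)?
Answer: Rational(217, 1254) ≈ 0.17305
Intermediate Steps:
Function('F')(g) = Mul(2, g)
Mul(Function('s')(-134, Function('F')(14)), Pow(Mul(66, -19), -1)) = Mul(-217, Pow(Mul(66, -19), -1)) = Mul(-217, Pow(-1254, -1)) = Mul(-217, Rational(-1, 1254)) = Rational(217, 1254)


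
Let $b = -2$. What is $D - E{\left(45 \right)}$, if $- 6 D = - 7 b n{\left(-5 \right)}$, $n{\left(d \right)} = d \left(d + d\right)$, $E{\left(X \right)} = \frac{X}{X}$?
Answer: $- \frac{353}{3} \approx -117.67$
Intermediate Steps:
$E{\left(X \right)} = 1$
$n{\left(d \right)} = 2 d^{2}$ ($n{\left(d \right)} = d 2 d = 2 d^{2}$)
$D = - \frac{350}{3}$ ($D = - \frac{\left(-7\right) \left(-2\right) 2 \left(-5\right)^{2}}{6} = - \frac{14 \cdot 2 \cdot 25}{6} = - \frac{14 \cdot 50}{6} = \left(- \frac{1}{6}\right) 700 = - \frac{350}{3} \approx -116.67$)
$D - E{\left(45 \right)} = - \frac{350}{3} - 1 = - \frac{353}{3}$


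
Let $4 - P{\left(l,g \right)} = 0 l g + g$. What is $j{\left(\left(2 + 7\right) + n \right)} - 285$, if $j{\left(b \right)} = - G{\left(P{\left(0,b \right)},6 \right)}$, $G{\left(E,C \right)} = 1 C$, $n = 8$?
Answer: $-291$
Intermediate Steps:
$P{\left(l,g \right)} = 4 - g$ ($P{\left(l,g \right)} = 4 - \left(0 l g + g\right) = 4 - \left(0 g + g\right) = 4 - \left(0 + g\right) = 4 - g$)
$G{\left(E,C \right)} = C$
$j{\left(b \right)} = -6$ ($j{\left(b \right)} = \left(-1\right) 6 = -6$)
$j{\left(\left(2 + 7\right) + n \right)} - 285 = -6 - 285 = -291$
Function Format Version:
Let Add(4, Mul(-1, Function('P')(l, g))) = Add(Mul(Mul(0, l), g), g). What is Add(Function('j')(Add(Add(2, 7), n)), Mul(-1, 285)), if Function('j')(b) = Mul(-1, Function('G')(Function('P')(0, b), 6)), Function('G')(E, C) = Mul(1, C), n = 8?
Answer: -291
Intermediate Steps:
Function('P')(l, g) = Add(4, Mul(-1, g)) (Function('P')(l, g) = Add(4, Mul(-1, Add(Mul(Mul(0, l), g), g))) = Add(4, Mul(-1, Add(Mul(0, g), g))) = Add(4, Mul(-1, Add(0, g))) = Add(4, Mul(-1, g)))
Function('G')(E, C) = C
Function('j')(b) = -6 (Function('j')(b) = Mul(-1, 6) = -6)
Add(Function('j')(Add(Add(2, 7), n)), Mul(-1, 285)) = Add(-6, Mul(-1, 285)) = Add(-6, -285) = -291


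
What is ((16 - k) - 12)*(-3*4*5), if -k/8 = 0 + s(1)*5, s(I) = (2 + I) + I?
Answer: -9840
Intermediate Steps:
s(I) = 2 + 2*I
k = -160 (k = -8*(0 + (2 + 2*1)*5) = -8*(0 + (2 + 2)*5) = -8*(0 + 4*5) = -8*(0 + 20) = -8*20 = -160)
((16 - k) - 12)*(-3*4*5) = ((16 - 1*(-160)) - 12)*(-3*4*5) = ((16 + 160) - 12)*(-12*5) = (176 - 12)*(-60) = 164*(-60) = -9840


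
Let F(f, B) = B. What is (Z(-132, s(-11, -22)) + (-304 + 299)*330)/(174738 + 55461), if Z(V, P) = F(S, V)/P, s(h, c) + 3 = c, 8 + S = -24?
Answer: -13706/1918325 ≈ -0.0071448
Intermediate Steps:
S = -32 (S = -8 - 24 = -32)
s(h, c) = -3 + c
Z(V, P) = V/P
(Z(-132, s(-11, -22)) + (-304 + 299)*330)/(174738 + 55461) = (-132/(-3 - 22) + (-304 + 299)*330)/(174738 + 55461) = (-132/(-25) - 5*330)/230199 = (-132*(-1/25) - 1650)*(1/230199) = (132/25 - 1650)*(1/230199) = -41118/25*1/230199 = -13706/1918325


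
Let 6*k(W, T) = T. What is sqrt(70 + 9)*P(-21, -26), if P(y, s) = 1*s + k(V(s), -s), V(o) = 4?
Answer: -65*sqrt(79)/3 ≈ -192.58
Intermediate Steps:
k(W, T) = T/6
P(y, s) = 5*s/6 (P(y, s) = 1*s + (-s)/6 = s - s/6 = 5*s/6)
sqrt(70 + 9)*P(-21, -26) = sqrt(70 + 9)*((5/6)*(-26)) = sqrt(79)*(-65/3) = -65*sqrt(79)/3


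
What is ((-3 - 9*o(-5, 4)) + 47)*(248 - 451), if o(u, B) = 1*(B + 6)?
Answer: 9338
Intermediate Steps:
o(u, B) = 6 + B (o(u, B) = 1*(6 + B) = 6 + B)
((-3 - 9*o(-5, 4)) + 47)*(248 - 451) = ((-3 - 9*(6 + 4)) + 47)*(248 - 451) = ((-3 - 9*10) + 47)*(-203) = ((-3 - 90) + 47)*(-203) = (-93 + 47)*(-203) = -46*(-203) = 9338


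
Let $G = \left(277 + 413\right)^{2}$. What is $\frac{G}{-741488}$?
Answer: $- \frac{119025}{185372} \approx -0.64209$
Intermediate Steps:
$G = 476100$ ($G = 690^{2} = 476100$)
$\frac{G}{-741488} = \frac{476100}{-741488} = 476100 \left(- \frac{1}{741488}\right) = - \frac{119025}{185372}$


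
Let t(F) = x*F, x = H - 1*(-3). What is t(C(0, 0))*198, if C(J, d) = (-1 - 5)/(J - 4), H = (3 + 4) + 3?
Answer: 3861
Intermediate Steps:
H = 10 (H = 7 + 3 = 10)
C(J, d) = -6/(-4 + J)
x = 13 (x = 10 - 1*(-3) = 10 + 3 = 13)
t(F) = 13*F
t(C(0, 0))*198 = (13*(-6/(-4 + 0)))*198 = (13*(-6/(-4)))*198 = (13*(-6*(-¼)))*198 = (13*(3/2))*198 = (39/2)*198 = 3861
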